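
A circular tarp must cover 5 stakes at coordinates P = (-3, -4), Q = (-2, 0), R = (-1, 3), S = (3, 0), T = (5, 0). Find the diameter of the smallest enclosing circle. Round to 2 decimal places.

The minimum enclosing circle is determined by three boundary points: P, R, T.
Their circumcentre is (0.625, -1.25) with r² = 20.703125.
The farthest remaining point Q is at distance² 8.453125 ≤ 20.703125.
Diameter = 2r = 2√(20.703125) ≈ 9.10.

9.10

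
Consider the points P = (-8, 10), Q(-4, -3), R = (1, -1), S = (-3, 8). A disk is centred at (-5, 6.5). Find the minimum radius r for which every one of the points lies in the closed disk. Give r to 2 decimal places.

The required radius is the distance from (-5, 6.5) to the farthest point.
Squared distances: 21.25, 91.25, 92.25, 6.25.
Maximum is 92.25, attained at R.
r = √(92.25) ≈ 9.60.

9.60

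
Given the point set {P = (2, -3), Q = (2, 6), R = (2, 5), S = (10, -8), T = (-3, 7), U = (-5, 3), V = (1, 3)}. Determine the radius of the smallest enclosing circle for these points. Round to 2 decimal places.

The farthest pair is S–T with squared distance 394. The circle on this segment as diameter has centre (3.5, -0.5) and r² = 394/4 = 98.5.
Check P: distance² to centre = 8.5 ≤ 98.5, so it lies inside.
All remaining points lie in this disk, and no smaller disk contains both endpoints, so this is the minimum enclosing circle.
r = √(98.5) ≈ 9.92.

9.92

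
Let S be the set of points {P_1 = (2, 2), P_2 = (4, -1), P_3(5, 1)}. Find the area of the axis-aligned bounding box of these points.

9

x ranges over [2, 5], width 3.
y ranges over [-1, 2], height 3.
Area = 3 × 3 = 9.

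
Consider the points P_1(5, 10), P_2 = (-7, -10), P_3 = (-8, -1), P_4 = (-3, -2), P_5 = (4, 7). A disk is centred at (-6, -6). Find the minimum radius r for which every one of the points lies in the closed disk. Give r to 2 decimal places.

19.42

The required radius is the distance from (-6, -6) to the farthest point.
Squared distances: 377, 17, 29, 25, 269.
Maximum is 377, attained at P_1.
r = √377 ≈ 19.42.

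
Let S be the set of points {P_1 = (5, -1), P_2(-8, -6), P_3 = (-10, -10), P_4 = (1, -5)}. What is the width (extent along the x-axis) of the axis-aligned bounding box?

max x = 5, min x = -10, so width = 15.

15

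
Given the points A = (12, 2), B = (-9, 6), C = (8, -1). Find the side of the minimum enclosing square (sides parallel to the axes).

21

The bounding box has width 21 and height 7.
An axis-aligned square enclosing the set must have side ≥ max(width, height).
So the minimum side is max(21, 7) = 21.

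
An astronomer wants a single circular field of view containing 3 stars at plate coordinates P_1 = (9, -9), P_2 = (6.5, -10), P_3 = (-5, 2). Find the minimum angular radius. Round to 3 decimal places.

8.902

Side lengths²: P_1P_2² = 7.25, P_1P_3² = 317, P_2P_3² = 276.25.
Since P_1P_3² = 317 ≥ 276.25 + 7.25 = 283.5, the angle opposite P_1P_3 is not acute, so the smallest enclosing circle has P_1P_3 as diameter.
Centre = midpoint of P_1P_3 = (2, -3.5), r² = 317/4 = 79.25.
r = √(79.25) ≈ 8.902.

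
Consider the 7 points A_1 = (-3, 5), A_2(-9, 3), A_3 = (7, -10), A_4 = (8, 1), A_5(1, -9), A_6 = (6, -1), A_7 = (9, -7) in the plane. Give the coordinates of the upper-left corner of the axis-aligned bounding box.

x-range [-9, 9], y-range [-10, 5].
The upper-left corner is (-9, 5).

(-9, 5)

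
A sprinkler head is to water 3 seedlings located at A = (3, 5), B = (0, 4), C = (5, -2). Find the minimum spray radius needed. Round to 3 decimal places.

Side lengths²: AB² = 10, AC² = 53, BC² = 61.
Since BC² = 61 < 53 + 10 = 63, the triangle is acute, so the smallest enclosing circle is the circumcircle.
Circumcentre = (121/46, 51/46), r² = 16165/1058.
r = √(16165/1058) ≈ 3.909.

3.909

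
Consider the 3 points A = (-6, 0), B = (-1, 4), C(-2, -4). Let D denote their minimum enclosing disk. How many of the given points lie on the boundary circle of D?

Side lengths²: AB² = 41, AC² = 32, BC² = 65.
Since BC² = 65 < 41 + 32 = 73, the triangle is acute, so the smallest enclosing circle is the circumcircle.
Circumcentre = (-35/18, 1/18), r² = 2665/162.
The points at distance exactly r from the centre are A, B, C — 3 points.

3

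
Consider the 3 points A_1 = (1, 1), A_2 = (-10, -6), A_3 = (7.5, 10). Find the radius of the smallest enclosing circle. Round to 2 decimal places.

Side lengths²: A_1A_2² = 170, A_1A_3² = 123.25, A_2A_3² = 562.25.
Since A_2A_3² = 562.25 ≥ 170 + 123.25 = 293.25, the angle opposite A_2A_3 is not acute, so the smallest enclosing circle has A_2A_3 as diameter.
Centre = midpoint of A_2A_3 = (-1.25, 2), r² = 562.25/4 = 140.5625.
r = √(140.5625) ≈ 11.86.

11.86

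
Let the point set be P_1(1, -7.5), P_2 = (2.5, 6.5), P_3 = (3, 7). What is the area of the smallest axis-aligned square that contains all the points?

210.25

The bounding box has width 2 and height 14.5.
An axis-aligned square enclosing the set must have side ≥ max(width, height).
So the minimum side is max(2, 14.5) = 14.5.
Area = 14.5² = 210.25.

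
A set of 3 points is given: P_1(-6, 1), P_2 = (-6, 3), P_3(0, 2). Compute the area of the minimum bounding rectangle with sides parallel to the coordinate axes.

x ranges over [-6, 0], width 6.
y ranges over [1, 3], height 2.
Area = 6 × 2 = 12.

12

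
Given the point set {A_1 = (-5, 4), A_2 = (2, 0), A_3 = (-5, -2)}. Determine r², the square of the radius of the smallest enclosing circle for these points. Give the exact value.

Side lengths²: A_1A_2² = 65, A_1A_3² = 36, A_2A_3² = 53.
Since A_1A_2² = 65 < 53 + 36 = 89, the triangle is acute, so the smallest enclosing circle is the circumcircle.
Circumcentre = (-29/14, 1), r² = 3445/196.

3445/196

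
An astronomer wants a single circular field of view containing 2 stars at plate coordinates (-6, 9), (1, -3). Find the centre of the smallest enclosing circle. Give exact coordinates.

The smallest circle enclosing two points has them as diameter endpoints.
Centre = midpoint = (-2.5, 3); r² = |(-6, 9)−(1, -3)|²/4 = 193/4 = 48.25.
Centre = (-2.5, 3).

(-2.5, 3)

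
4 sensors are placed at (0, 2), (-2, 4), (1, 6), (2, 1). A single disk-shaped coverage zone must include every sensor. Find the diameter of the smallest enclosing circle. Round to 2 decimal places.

The minimum enclosing circle is determined by three boundary points: (-2, 4), (1, 6), (2, 1).
Their circumcentre is (21/34, 113/34) with r² = 4225/578.
The farthest remaining point (0, 2) is at distance² 1233/578 ≤ 4225/578.
Diameter = 2r = 2√(4225/578) ≈ 5.41.

5.41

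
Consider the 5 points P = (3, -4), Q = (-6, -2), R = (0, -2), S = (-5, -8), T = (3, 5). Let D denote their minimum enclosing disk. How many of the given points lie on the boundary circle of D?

By Welzl's lemma the MEC is supported by two points (diametrically opposite) or three points (on a circumcircle).
The farthest pair is S–T with squared distance 233. The circle on this segment as diameter has centre (-1, -1.5) and r² = 233/4 = 58.25.
Check P: distance² to centre = 22.25 ≤ 58.25, so it lies inside.
All remaining points lie in this disk, and no smaller disk contains both endpoints, so this is the minimum enclosing circle.
The points at distance exactly r from the centre are S, T — 2 points.

2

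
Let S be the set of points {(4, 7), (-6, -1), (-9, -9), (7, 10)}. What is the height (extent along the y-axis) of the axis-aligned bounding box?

19

max y = 10, min y = -9, so height = 19.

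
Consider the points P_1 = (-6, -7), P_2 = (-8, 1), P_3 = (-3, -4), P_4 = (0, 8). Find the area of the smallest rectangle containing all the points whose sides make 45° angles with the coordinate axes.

In coordinates u = x + y, v = x − y the rectangle is axis-aligned; the map (x,y)→(u,v) scales areas by 2.
u-values: -13, -7, -7, 8; range = 8 − (-13) = 21.
v-values: 1, -9, 1, -8; range = 1 − (-9) = 10.
Area = (21 × 10) / 2 = 105.

105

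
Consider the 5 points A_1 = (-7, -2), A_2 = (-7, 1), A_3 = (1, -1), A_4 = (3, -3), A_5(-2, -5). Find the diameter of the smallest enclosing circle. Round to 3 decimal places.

10.770

By Welzl's lemma the MEC is supported by two points (diametrically opposite) or three points (on a circumcircle).
The farthest pair is A_2–A_4 with squared distance 116. The circle on this segment as diameter has centre (-2, -1) and r² = 116/4 = 29.
Check A_1: distance² to centre = 26 ≤ 29, so it lies inside.
All remaining points lie in this disk, and no smaller disk contains both endpoints, so this is the minimum enclosing circle.
Diameter = 2r = 2√29 ≈ 10.770.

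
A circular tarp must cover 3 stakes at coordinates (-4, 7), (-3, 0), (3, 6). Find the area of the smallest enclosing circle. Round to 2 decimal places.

Call the three points A, B, C in the order given.
Side lengths²: AB² = 50, AC² = 50, BC² = 72.
Since BC² = 72 < 50 + 50 = 100, the triangle is acute, so the smallest enclosing circle is the circumcircle.
Circumcentre = (-0.875, 3.875), r² = 19.53125.
Area = π·r² = π·19.53125 ≈ 61.36.

61.36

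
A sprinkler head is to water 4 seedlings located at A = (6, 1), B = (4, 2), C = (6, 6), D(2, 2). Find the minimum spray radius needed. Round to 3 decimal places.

2.915

The minimum enclosing circle of a finite set is fixed by two of the points (as a diameter) or three (as a circumcircle).
The minimum enclosing circle is determined by three boundary points: A, C, D.
Their circumcentre is (4.5, 3.5) with r² = 8.5.
The farthest remaining point B is at distance² 2.5 ≤ 8.5.
r = √(8.5) ≈ 2.915.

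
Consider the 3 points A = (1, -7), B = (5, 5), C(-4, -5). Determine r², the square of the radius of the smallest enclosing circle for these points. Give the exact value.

Side lengths²: AB² = 160, AC² = 29, BC² = 181.
Since BC² = 181 < 160 + 29 = 189, the triangle is acute, so the smallest enclosing circle is the circumcircle.
Circumcentre = (27/34, -9/34), r² = 26245/578.

26245/578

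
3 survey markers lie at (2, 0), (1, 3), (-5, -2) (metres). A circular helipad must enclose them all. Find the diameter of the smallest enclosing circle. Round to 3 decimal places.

7.818

Call the three points A, B, C in the order given.
Side lengths²: AB² = 10, AC² = 53, BC² = 61.
Since BC² = 61 < 53 + 10 = 63, the triangle is acute, so the smallest enclosing circle is the circumcircle.
Circumcentre = (-87/46, 17/46), r² = 16165/1058.
Diameter = 2r = 2√(16165/1058) ≈ 7.818.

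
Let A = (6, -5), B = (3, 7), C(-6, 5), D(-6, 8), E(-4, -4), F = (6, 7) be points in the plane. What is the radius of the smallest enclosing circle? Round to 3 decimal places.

8.846

By Welzl's lemma the MEC is supported by two points (diametrically opposite) or three points (on a circumcircle).
The farthest pair is A–D with squared distance 313. The circle on this segment as diameter has centre (0, 1.5) and r² = 313/4 = 78.25.
Check B: distance² to centre = 39.25 ≤ 78.25, so it lies inside.
All remaining points lie in this disk, and no smaller disk contains both endpoints, so this is the minimum enclosing circle.
r = √(78.25) ≈ 8.846.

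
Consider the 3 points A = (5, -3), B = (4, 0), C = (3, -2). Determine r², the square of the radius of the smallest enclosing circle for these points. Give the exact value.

2.5

Side lengths²: AB² = 10, AC² = 5, BC² = 5.
Since AB² = 10 ≥ 5 + 5 = 10, the angle opposite AB is not acute, so the smallest enclosing circle has AB as diameter.
Centre = midpoint of AB = (4.5, -1.5), r² = 10/4 = 2.5.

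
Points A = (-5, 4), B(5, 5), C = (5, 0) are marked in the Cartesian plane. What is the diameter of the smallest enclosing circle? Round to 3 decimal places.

10.824

Side lengths²: AB² = 101, AC² = 116, BC² = 25.
Since AC² = 116 < 101 + 25 = 126, the triangle is acute, so the smallest enclosing circle is the circumcircle.
Circumcentre = (0.2, 2.5), r² = 29.29.
Diameter = 2r = 2√(29.29) ≈ 10.824.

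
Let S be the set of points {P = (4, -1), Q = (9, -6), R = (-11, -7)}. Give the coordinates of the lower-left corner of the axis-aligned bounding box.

x-range [-11, 9], y-range [-7, -1].
The lower-left corner is (-11, -7).

(-11, -7)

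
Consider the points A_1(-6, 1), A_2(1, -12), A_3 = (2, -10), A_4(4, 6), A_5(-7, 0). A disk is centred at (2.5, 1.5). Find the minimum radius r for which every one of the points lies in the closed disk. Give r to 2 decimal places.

The required radius is the distance from (2.5, 1.5) to the farthest point.
Squared distances: 72.5, 184.5, 132.5, 22.5, 92.5.
Maximum is 184.5, attained at A_2.
r = √(184.5) ≈ 13.58.

13.58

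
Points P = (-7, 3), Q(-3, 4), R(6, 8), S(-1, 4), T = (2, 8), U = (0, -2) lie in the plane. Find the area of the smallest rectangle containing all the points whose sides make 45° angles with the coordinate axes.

108

In coordinates u = x + y, v = x − y the rectangle is axis-aligned; the map (x,y)→(u,v) scales areas by 2.
u-values: -4, 1, 14, 3, 10, -2; range = 14 − (-4) = 18.
v-values: -10, -7, -2, -5, -6, 2; range = 2 − (-10) = 12.
Area = (18 × 12) / 2 = 108.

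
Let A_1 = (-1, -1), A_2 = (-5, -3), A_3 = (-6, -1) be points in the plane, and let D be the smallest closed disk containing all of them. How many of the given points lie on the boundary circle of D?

Side lengths²: A_1A_2² = 20, A_1A_3² = 25, A_2A_3² = 5.
Since A_1A_3² = 25 ≥ 20 + 5 = 25, the angle opposite A_1A_3 is not acute, so the smallest enclosing circle has A_1A_3 as diameter.
Centre = midpoint of A_1A_3 = (-3.5, -1), r² = 25/4 = 6.25.
The points at distance exactly r from the centre are A_1, A_2, A_3 — 3 points.

3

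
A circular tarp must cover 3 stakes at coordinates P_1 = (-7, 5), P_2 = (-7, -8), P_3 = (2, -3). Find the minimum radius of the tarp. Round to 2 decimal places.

Side lengths²: P_1P_2² = 169, P_1P_3² = 145, P_2P_3² = 106.
Since P_1P_2² = 169 < 145 + 106 = 251, the triangle is acute, so the smallest enclosing circle is the circumcircle.
Circumcentre = (-85/18, -1.5), r² = 7685/162.
r = √(7685/162) ≈ 6.89.

6.89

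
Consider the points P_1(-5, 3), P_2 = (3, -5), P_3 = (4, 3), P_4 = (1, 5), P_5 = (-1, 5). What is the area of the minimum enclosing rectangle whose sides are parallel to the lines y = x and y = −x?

In coordinates u = x + y, v = x − y the rectangle is axis-aligned; the map (x,y)→(u,v) scales areas by 2.
u-values: -2, -2, 7, 6, 4; range = 7 − (-2) = 9.
v-values: -8, 8, 1, -4, -6; range = 8 − (-8) = 16.
Area = (9 × 16) / 2 = 72.

72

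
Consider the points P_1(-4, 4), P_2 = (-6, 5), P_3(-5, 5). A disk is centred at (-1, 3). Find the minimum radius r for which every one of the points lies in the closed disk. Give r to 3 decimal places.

The required radius is the distance from (-1, 3) to the farthest point.
Squared distances: 10, 29, 20.
Maximum is 29, attained at P_2.
r = √29 ≈ 5.385.

5.385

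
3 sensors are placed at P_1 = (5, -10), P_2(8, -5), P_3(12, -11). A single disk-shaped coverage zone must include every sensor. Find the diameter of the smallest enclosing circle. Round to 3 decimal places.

Side lengths²: P_1P_2² = 34, P_1P_3² = 50, P_2P_3² = 52.
Since P_2P_3² = 52 < 50 + 34 = 84, the triangle is acute, so the smallest enclosing circle is the circumcircle.
Circumcentre = (166/19, -168/19), r² = 5525/361.
Diameter = 2r = 2√(5525/361) ≈ 7.824.

7.824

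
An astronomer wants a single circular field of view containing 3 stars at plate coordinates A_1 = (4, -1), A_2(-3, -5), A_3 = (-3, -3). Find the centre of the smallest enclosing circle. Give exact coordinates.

Side lengths²: A_1A_2² = 65, A_1A_3² = 53, A_2A_3² = 4.
Since A_1A_2² = 65 ≥ 53 + 4 = 57, the angle opposite A_1A_2 is not acute, so the smallest enclosing circle has A_1A_2 as diameter.
Centre = midpoint of A_1A_2 = (0.5, -3), r² = 65/4 = 16.25.
Centre = (0.5, -3).

(0.5, -3)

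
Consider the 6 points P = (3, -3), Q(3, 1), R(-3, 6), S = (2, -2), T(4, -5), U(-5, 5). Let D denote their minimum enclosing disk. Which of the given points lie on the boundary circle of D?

T, U

By Welzl's lemma the MEC is supported by two points (diametrically opposite) or three points (on a circumcircle).
The farthest pair is T–U with squared distance 181. The circle on this segment as diameter has centre (-0.5, 0) and r² = 181/4 = 45.25.
Check P: distance² to centre = 21.25 ≤ 45.25, so it lies inside.
All remaining points lie in this disk, and no smaller disk contains both endpoints, so this is the minimum enclosing circle.
The points at distance exactly r from the centre are T, U — 2 points.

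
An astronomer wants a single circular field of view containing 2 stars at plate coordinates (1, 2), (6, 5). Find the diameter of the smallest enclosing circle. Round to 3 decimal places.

The smallest circle enclosing two points has them as diameter endpoints.
Centre = midpoint = (3.5, 3.5); r² = |(1, 2)−(6, 5)|²/4 = 34/4 = 8.5.
Diameter = 2r = 2√(8.5) ≈ 5.831.

5.831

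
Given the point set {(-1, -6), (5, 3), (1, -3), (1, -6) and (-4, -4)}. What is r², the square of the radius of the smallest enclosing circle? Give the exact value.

32.5

A smallest enclosing disk is always determined by at most three of the input points on its boundary.
The farthest pair is (5, 3)–(-4, -4) with squared distance 130. The circle on this segment as diameter has centre (0.5, -0.5) and r² = 130/4 = 32.5.
Check (-1, -6): distance² to centre = 32.5 ≤ 32.5, so it lies inside.
All remaining points lie in this disk, and no smaller disk contains both endpoints, so this is the minimum enclosing circle.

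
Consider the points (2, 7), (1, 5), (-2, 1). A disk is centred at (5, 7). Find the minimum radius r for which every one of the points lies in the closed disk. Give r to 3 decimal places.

9.220

The required radius is the distance from (5, 7) to the farthest point.
Squared distances: 9, 20, 85.
Maximum is 85, attained at (-2, 1).
r = √85 ≈ 9.220.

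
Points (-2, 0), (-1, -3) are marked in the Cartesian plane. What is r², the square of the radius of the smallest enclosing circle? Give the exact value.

2.5

The smallest circle enclosing two points has them as diameter endpoints.
Centre = midpoint = (-1.5, -1.5); r² = |(-2, 0)−(-1, -3)|²/4 = 10/4 = 2.5.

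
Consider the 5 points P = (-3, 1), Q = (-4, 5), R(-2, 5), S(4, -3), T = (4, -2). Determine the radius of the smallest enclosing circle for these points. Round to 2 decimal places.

5.66

A smallest enclosing disk is always determined by at most three of the input points on its boundary.
The farthest pair is Q–S with squared distance 128. The circle on this segment as diameter has centre (0, 1) and r² = 128/4 = 32.
Check P: distance² to centre = 9 ≤ 32, so it lies inside.
All remaining points lie in this disk, and no smaller disk contains both endpoints, so this is the minimum enclosing circle.
r = √32 ≈ 5.66.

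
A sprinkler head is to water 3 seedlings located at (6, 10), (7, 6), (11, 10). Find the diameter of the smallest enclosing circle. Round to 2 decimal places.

5.83

Call the three points A, B, C in the order given.
Side lengths²: AB² = 17, AC² = 25, BC² = 32.
Since BC² = 32 < 25 + 17 = 42, the triangle is acute, so the smallest enclosing circle is the circumcircle.
Circumcentre = (8.5, 8.5), r² = 8.5.
Diameter = 2r = 2√(8.5) ≈ 5.83.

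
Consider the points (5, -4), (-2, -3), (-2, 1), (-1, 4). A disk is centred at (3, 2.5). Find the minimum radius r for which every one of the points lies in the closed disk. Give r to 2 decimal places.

7.43

The required radius is the distance from (3, 2.5) to the farthest point.
Squared distances: 46.25, 55.25, 27.25, 18.25.
Maximum is 55.25, attained at (-2, -3).
r = √(55.25) ≈ 7.43.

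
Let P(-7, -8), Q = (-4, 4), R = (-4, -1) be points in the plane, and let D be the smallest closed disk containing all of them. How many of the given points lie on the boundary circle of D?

Side lengths²: PQ² = 153, PR² = 58, QR² = 25.
Since PQ² = 153 ≥ 58 + 25 = 83, the angle opposite PQ is not acute, so the smallest enclosing circle has PQ as diameter.
Centre = midpoint of PQ = (-5.5, -2), r² = 153/4 = 38.25.
The points at distance exactly r from the centre are P, Q — 2 points.

2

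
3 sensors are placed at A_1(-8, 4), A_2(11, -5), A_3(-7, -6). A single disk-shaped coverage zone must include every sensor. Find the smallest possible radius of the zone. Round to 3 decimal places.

Side lengths²: A_1A_2² = 442, A_1A_3² = 101, A_2A_3² = 325.
Since A_1A_2² = 442 ≥ 325 + 101 = 426, the angle opposite A_1A_2 is not acute, so the smallest enclosing circle has A_1A_2 as diameter.
Centre = midpoint of A_1A_2 = (1.5, -0.5), r² = 442/4 = 110.5.
r = √(110.5) ≈ 10.512.

10.512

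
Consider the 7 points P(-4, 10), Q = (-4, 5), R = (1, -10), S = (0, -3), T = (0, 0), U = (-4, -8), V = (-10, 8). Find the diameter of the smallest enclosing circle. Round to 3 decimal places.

By Welzl's lemma the MEC is supported by two points (diametrically opposite) or three points (on a circumcircle).
The minimum enclosing circle is determined by three boundary points: P, R, V.
Their circumcentre is (-99/26, -15/26) with r² = 37825/338.
The farthest remaining point U is at distance² 18637/338 ≤ 37825/338.
Diameter = 2r = 2√(37825/338) ≈ 21.157.

21.157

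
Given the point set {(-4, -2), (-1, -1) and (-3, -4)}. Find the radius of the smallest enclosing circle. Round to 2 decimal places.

1.82

Call the three points A, B, C in the order given.
Side lengths²: AB² = 10, AC² = 5, BC² = 13.
Since BC² = 13 < 10 + 5 = 15, the triangle is acute, so the smallest enclosing circle is the circumcircle.
Circumcentre = (-31/14, -33/14), r² = 325/98.
r = √(325/98) ≈ 1.82.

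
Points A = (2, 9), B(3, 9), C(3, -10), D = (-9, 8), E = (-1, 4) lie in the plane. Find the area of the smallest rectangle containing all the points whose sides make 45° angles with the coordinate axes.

285

In coordinates u = x + y, v = x − y the rectangle is axis-aligned; the map (x,y)→(u,v) scales areas by 2.
u-values: 11, 12, -7, -1, 3; range = 12 − (-7) = 19.
v-values: -7, -6, 13, -17, -5; range = 13 − (-17) = 30.
Area = (19 × 30) / 2 = 285.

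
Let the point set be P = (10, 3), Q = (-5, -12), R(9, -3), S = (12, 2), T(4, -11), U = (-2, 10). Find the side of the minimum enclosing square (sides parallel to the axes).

22

The bounding box has width 17 and height 22.
An axis-aligned square enclosing the set must have side ≥ max(width, height).
So the minimum side is max(17, 22) = 22.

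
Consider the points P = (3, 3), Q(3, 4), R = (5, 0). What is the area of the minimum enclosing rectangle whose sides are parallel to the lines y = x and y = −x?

6

In coordinates u = x + y, v = x − y the rectangle is axis-aligned; the map (x,y)→(u,v) scales areas by 2.
u-values: 6, 7, 5; range = 7 − 5 = 2.
v-values: 0, -1, 5; range = 5 − (-1) = 6.
Area = (2 × 6) / 2 = 6.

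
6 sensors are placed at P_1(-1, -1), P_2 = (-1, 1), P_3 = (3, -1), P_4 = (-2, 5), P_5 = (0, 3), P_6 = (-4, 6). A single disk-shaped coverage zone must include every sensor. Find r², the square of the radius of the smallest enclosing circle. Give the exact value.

By Welzl's lemma the MEC is supported by two points (diametrically opposite) or three points (on a circumcircle).
The farthest pair is P_3–P_6 with squared distance 98. The circle on this segment as diameter has centre (-0.5, 2.5) and r² = 98/4 = 24.5.
Check P_1: distance² to centre = 12.5 ≤ 24.5, so it lies inside.
All remaining points lie in this disk, and no smaller disk contains both endpoints, so this is the minimum enclosing circle.

24.5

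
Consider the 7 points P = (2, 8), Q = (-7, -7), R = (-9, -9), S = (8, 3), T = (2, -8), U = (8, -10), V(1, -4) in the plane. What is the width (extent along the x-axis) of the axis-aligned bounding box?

17

max x = 8, min x = -9, so width = 17.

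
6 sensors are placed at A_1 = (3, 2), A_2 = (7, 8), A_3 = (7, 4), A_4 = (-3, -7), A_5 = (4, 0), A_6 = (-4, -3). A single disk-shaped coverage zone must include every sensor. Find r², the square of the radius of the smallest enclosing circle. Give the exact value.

81.25

By Welzl's lemma the MEC is supported by two points (diametrically opposite) or three points (on a circumcircle).
The farthest pair is A_2–A_4 with squared distance 325. The circle on this segment as diameter has centre (2, 0.5) and r² = 325/4 = 81.25.
Check A_1: distance² to centre = 3.25 ≤ 81.25, so it lies inside.
All remaining points lie in this disk, and no smaller disk contains both endpoints, so this is the minimum enclosing circle.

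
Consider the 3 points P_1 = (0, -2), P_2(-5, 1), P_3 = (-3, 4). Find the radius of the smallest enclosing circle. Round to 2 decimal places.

3.36

Side lengths²: P_1P_2² = 34, P_1P_3² = 45, P_2P_3² = 13.
Since P_1P_3² = 45 < 34 + 13 = 47, the triangle is acute, so the smallest enclosing circle is the circumcircle.
Circumcentre = (-23/14, 13/14), r² = 1105/98.
r = √(1105/98) ≈ 3.36.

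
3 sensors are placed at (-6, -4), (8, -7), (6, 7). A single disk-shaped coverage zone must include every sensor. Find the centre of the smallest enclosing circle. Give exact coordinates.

Call the three points A, B, C in the order given.
Side lengths²: AB² = 205, AC² = 265, BC² = 200.
Since AC² = 265 < 205 + 200 = 405, the triangle is acute, so the smallest enclosing circle is the circumcircle.
Circumcentre = (77/38, -27/38), r² = 54325/722.
Centre = (77/38, -27/38).

(77/38, -27/38)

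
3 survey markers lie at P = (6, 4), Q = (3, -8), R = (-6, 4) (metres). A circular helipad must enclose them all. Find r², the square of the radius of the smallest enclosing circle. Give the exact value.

Side lengths²: PQ² = 153, PR² = 144, QR² = 225.
Since QR² = 225 < 153 + 144 = 297, the triangle is acute, so the smallest enclosing circle is the circumcircle.
Circumcentre = (0, -0.875), r² = 59.765625.

59.765625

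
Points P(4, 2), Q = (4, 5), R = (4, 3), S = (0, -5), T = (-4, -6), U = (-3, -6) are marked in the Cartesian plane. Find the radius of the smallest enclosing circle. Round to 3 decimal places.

A smallest enclosing disk is always determined by at most three of the input points on its boundary.
The farthest pair is Q–T with squared distance 185. The circle on this segment as diameter has centre (0, -0.5) and r² = 185/4 = 46.25.
Check P: distance² to centre = 22.25 ≤ 46.25, so it lies inside.
All remaining points lie in this disk, and no smaller disk contains both endpoints, so this is the minimum enclosing circle.
r = √(46.25) ≈ 6.801.

6.801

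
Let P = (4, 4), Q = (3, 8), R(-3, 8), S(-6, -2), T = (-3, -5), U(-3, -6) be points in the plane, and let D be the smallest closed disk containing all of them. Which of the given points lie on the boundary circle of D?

By Welzl's lemma the MEC is supported by two points (diametrically opposite) or three points (on a circumcircle).
The farthest pair is Q–U with squared distance 232. The circle on this segment as diameter has centre (0, 1) and r² = 232/4 = 58.
Check P: distance² to centre = 25 ≤ 58, so it lies inside.
All remaining points lie in this disk, and no smaller disk contains both endpoints, so this is the minimum enclosing circle.
The points at distance exactly r from the centre are Q, R, U — 3 points.

Q, R, U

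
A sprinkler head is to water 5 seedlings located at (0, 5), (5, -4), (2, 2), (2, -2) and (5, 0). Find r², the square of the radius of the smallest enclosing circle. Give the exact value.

26.5

A smallest enclosing disk is always determined by at most three of the input points on its boundary.
The farthest pair is (0, 5)–(5, -4) with squared distance 106. The circle on this segment as diameter has centre (2.5, 0.5) and r² = 106/4 = 26.5.
Check (2, 2): distance² to centre = 2.5 ≤ 26.5, so it lies inside.
All remaining points lie in this disk, and no smaller disk contains both endpoints, so this is the minimum enclosing circle.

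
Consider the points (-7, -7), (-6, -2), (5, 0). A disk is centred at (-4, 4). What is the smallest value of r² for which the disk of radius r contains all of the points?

130

The required radius is the distance from (-4, 4) to the farthest point.
Squared distances: 130, 40, 97.
Maximum is 130, attained at (-7, -7).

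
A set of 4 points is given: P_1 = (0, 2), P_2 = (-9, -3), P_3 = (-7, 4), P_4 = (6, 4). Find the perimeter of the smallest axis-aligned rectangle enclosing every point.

44

Width = max x − min x = 6 − (-9) = 15.
Height = max y − min y = 4 − (-3) = 7.
Perimeter = 2(15 + 7) = 44.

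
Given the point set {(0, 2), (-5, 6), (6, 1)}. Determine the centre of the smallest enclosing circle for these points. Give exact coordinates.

(0.5, 3.5)

Call the three points A, B, C in the order given.
Side lengths²: AB² = 41, AC² = 37, BC² = 146.
Since BC² = 146 ≥ 41 + 37 = 78, the angle opposite BC is not acute, so the smallest enclosing circle has BC as diameter.
Centre = midpoint of BC = (0.5, 3.5), r² = 146/4 = 36.5.
Centre = (0.5, 3.5).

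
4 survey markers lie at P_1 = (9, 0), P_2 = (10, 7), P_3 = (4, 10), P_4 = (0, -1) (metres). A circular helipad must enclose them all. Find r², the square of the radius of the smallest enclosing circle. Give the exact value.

28085/676

A smallest enclosing disk is always determined by at most three of the input points on its boundary.
The minimum enclosing circle is determined by three boundary points: P_2, P_3, P_4.
Their circumcentre is (59/13, 93/26) with r² = 28085/676.
The farthest remaining point P_1 is at distance² 22105/676 ≤ 28085/676.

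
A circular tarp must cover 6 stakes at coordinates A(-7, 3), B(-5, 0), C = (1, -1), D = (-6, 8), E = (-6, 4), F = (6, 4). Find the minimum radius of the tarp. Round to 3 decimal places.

6.570

By Welzl's lemma the MEC is supported by two points (diametrically opposite) or three points (on a circumcircle).
The minimum enclosing circle is determined by three boundary points: A, D, F.
Their circumcentre is (-0.5625, 4.3125) with r² = 43.1640625.
The farthest remaining point B is at distance² 38.2890625 ≤ 43.1640625.
r = √(43.1640625) ≈ 6.570.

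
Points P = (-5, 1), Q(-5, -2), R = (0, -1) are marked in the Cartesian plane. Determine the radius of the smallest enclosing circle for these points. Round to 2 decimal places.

Side lengths²: PQ² = 9, PR² = 29, QR² = 26.
Since PR² = 29 < 26 + 9 = 35, the triangle is acute, so the smallest enclosing circle is the circumcircle.
Circumcentre = (-2.7, -0.5), r² = 7.54.
r = √(7.54) ≈ 2.75.

2.75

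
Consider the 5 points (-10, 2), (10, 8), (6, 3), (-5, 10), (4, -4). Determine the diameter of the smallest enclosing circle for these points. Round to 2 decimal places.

20.88

The minimum enclosing circle of a finite set is fixed by two of the points (as a diameter) or three (as a circumcircle).
The farthest pair is (-10, 2)–(10, 8) with squared distance 436. The circle on this segment as diameter has centre (0, 5) and r² = 436/4 = 109.
Check (6, 3): distance² to centre = 40 ≤ 109, so it lies inside.
All remaining points lie in this disk, and no smaller disk contains both endpoints, so this is the minimum enclosing circle.
Diameter = 2r = 2√109 ≈ 20.88.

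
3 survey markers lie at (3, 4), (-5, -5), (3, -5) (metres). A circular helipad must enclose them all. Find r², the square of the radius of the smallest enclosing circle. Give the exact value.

Call the three points A, B, C in the order given.
Side lengths²: AB² = 145, AC² = 81, BC² = 64.
Since AB² = 145 ≥ 81 + 64 = 145, the angle opposite AB is not acute, so the smallest enclosing circle has AB as diameter.
Centre = midpoint of AB = (-1, -0.5), r² = 145/4 = 36.25.

36.25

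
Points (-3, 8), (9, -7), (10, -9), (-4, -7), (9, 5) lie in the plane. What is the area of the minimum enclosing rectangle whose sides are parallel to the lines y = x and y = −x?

375

In coordinates u = x + y, v = x − y the rectangle is axis-aligned; the map (x,y)→(u,v) scales areas by 2.
u-values: 5, 2, 1, -11, 14; range = 14 − (-11) = 25.
v-values: -11, 16, 19, 3, 4; range = 19 − (-11) = 30.
Area = (25 × 30) / 2 = 375.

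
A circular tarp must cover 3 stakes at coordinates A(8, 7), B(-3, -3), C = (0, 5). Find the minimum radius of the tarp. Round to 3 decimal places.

7.433

Side lengths²: AB² = 221, AC² = 68, BC² = 73.
Since AB² = 221 ≥ 73 + 68 = 141, the angle opposite AB is not acute, so the smallest enclosing circle has AB as diameter.
Centre = midpoint of AB = (2.5, 2), r² = 221/4 = 55.25.
r = √(55.25) ≈ 7.433.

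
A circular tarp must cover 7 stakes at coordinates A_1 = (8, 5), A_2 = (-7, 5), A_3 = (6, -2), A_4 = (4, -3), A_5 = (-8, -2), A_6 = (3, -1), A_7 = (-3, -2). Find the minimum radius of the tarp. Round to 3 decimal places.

The minimum enclosing circle of a finite set is fixed by two of the points (as a diameter) or three (as a circumcircle).
The farthest pair is A_1–A_5 with squared distance 305. The circle on this segment as diameter has centre (0, 1.5) and r² = 305/4 = 76.25.
Check A_2: distance² to centre = 61.25 ≤ 76.25, so it lies inside.
All remaining points lie in this disk, and no smaller disk contains both endpoints, so this is the minimum enclosing circle.
r = √(76.25) ≈ 8.732.

8.732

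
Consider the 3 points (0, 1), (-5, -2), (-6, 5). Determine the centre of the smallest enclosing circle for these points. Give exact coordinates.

(-73/19, 33/19)

Call the three points A, B, C in the order given.
Side lengths²: AB² = 34, AC² = 52, BC² = 50.
Since AC² = 52 < 50 + 34 = 84, the triangle is acute, so the smallest enclosing circle is the circumcircle.
Circumcentre = (-73/19, 33/19), r² = 5525/361.
Centre = (-73/19, 33/19).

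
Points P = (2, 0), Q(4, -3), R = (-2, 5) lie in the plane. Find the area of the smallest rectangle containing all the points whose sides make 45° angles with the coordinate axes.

14

In coordinates u = x + y, v = x − y the rectangle is axis-aligned; the map (x,y)→(u,v) scales areas by 2.
u-values: 2, 1, 3; range = 3 − 1 = 2.
v-values: 2, 7, -7; range = 7 − (-7) = 14.
Area = (2 × 14) / 2 = 14.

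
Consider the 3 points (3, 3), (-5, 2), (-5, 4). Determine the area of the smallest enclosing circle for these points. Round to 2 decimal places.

51.85

Call the three points A, B, C in the order given.
Side lengths²: AB² = 65, AC² = 65, BC² = 4.
Since AC² = 65 < 65 + 4 = 69, the triangle is acute, so the smallest enclosing circle is the circumcircle.
Circumcentre = (-1.0625, 3), r² = 16.50390625.
Area = π·r² = π·16.50390625 ≈ 51.85.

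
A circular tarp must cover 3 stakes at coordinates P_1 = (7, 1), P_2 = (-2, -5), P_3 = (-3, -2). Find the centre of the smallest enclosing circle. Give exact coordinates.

(53/22, -41/22)

Side lengths²: P_1P_2² = 117, P_1P_3² = 109, P_2P_3² = 10.
Since P_1P_2² = 117 < 109 + 10 = 119, the triangle is acute, so the smallest enclosing circle is the circumcircle.
Circumcentre = (53/22, -41/22), r² = 7085/242.
Centre = (53/22, -41/22).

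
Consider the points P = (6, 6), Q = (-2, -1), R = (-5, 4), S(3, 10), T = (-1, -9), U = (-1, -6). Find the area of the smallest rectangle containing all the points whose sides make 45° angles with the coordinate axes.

195.5

In coordinates u = x + y, v = x − y the rectangle is axis-aligned; the map (x,y)→(u,v) scales areas by 2.
u-values: 12, -3, -1, 13, -10, -7; range = 13 − (-10) = 23.
v-values: 0, -1, -9, -7, 8, 5; range = 8 − (-9) = 17.
Area = (23 × 17) / 2 = 195.5.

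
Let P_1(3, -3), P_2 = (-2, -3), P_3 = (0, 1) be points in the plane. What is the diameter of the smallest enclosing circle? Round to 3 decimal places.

Side lengths²: P_1P_2² = 25, P_1P_3² = 25, P_2P_3² = 20.
Since P_1P_3² = 25 < 25 + 20 = 45, the triangle is acute, so the smallest enclosing circle is the circumcircle.
Circumcentre = (0.5, -1.75), r² = 7.8125.
Diameter = 2r = 2√(7.8125) ≈ 5.590.

5.590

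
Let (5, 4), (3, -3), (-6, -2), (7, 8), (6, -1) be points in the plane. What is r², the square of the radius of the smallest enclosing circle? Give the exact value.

67.25

The minimum enclosing circle of a finite set is fixed by two of the points (as a diameter) or three (as a circumcircle).
The farthest pair is (-6, -2)–(7, 8) with squared distance 269. The circle on this segment as diameter has centre (0.5, 3) and r² = 269/4 = 67.25.
Check (5, 4): distance² to centre = 21.25 ≤ 67.25, so it lies inside.
All remaining points lie in this disk, and no smaller disk contains both endpoints, so this is the minimum enclosing circle.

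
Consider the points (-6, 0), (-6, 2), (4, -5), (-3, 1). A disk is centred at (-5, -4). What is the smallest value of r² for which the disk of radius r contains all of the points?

The required radius is the distance from (-5, -4) to the farthest point.
Squared distances: 17, 37, 82, 29.
Maximum is 82, attained at (4, -5).

82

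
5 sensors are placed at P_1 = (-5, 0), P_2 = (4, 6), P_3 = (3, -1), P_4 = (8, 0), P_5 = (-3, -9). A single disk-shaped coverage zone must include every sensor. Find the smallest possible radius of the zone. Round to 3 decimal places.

8.276

By Welzl's lemma the MEC is supported by two points (diametrically opposite) or three points (on a circumcircle).
The farthest pair is P_2–P_5 with squared distance 274. The circle on this segment as diameter has centre (0.5, -1.5) and r² = 274/4 = 68.5.
Check P_1: distance² to centre = 32.5 ≤ 68.5, so it lies inside.
All remaining points lie in this disk, and no smaller disk contains both endpoints, so this is the minimum enclosing circle.
r = √(68.5) ≈ 8.276.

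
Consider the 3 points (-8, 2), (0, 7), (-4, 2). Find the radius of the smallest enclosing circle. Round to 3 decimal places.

4.717

Call the three points A, B, C in the order given.
Side lengths²: AB² = 89, AC² = 16, BC² = 41.
Since AB² = 89 ≥ 41 + 16 = 57, the angle opposite AB is not acute, so the smallest enclosing circle has AB as diameter.
Centre = midpoint of AB = (-4, 4.5), r² = 89/4 = 22.25.
r = √(22.25) ≈ 4.717.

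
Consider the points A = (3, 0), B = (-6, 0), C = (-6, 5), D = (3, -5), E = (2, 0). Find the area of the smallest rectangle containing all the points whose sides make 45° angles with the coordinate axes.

85.5

In coordinates u = x + y, v = x − y the rectangle is axis-aligned; the map (x,y)→(u,v) scales areas by 2.
u-values: 3, -6, -1, -2, 2; range = 3 − (-6) = 9.
v-values: 3, -6, -11, 8, 2; range = 8 − (-11) = 19.
Area = (9 × 19) / 2 = 85.5.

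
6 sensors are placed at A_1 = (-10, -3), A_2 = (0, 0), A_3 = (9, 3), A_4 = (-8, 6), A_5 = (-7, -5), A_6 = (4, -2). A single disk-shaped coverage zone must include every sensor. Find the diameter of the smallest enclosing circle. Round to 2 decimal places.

The farthest pair is A_1–A_3 with squared distance 397. The circle on this segment as diameter has centre (-0.5, 0) and r² = 397/4 = 99.25.
Check A_2: distance² to centre = 0.25 ≤ 99.25, so it lies inside.
All remaining points lie in this disk, and no smaller disk contains both endpoints, so this is the minimum enclosing circle.
Diameter = 2r = 2√(99.25) ≈ 19.92.

19.92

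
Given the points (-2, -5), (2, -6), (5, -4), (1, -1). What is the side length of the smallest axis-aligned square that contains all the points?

The bounding box has width 7 and height 5.
An axis-aligned square enclosing the set must have side ≥ max(width, height).
So the minimum side is max(7, 5) = 7.

7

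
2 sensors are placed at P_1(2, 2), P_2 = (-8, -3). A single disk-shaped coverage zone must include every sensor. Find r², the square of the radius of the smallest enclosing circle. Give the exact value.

The smallest circle enclosing two points has them as diameter endpoints.
Centre = midpoint = (-3, -0.5); r² = |P_1P_2|²/4 = 125/4 = 31.25.

31.25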